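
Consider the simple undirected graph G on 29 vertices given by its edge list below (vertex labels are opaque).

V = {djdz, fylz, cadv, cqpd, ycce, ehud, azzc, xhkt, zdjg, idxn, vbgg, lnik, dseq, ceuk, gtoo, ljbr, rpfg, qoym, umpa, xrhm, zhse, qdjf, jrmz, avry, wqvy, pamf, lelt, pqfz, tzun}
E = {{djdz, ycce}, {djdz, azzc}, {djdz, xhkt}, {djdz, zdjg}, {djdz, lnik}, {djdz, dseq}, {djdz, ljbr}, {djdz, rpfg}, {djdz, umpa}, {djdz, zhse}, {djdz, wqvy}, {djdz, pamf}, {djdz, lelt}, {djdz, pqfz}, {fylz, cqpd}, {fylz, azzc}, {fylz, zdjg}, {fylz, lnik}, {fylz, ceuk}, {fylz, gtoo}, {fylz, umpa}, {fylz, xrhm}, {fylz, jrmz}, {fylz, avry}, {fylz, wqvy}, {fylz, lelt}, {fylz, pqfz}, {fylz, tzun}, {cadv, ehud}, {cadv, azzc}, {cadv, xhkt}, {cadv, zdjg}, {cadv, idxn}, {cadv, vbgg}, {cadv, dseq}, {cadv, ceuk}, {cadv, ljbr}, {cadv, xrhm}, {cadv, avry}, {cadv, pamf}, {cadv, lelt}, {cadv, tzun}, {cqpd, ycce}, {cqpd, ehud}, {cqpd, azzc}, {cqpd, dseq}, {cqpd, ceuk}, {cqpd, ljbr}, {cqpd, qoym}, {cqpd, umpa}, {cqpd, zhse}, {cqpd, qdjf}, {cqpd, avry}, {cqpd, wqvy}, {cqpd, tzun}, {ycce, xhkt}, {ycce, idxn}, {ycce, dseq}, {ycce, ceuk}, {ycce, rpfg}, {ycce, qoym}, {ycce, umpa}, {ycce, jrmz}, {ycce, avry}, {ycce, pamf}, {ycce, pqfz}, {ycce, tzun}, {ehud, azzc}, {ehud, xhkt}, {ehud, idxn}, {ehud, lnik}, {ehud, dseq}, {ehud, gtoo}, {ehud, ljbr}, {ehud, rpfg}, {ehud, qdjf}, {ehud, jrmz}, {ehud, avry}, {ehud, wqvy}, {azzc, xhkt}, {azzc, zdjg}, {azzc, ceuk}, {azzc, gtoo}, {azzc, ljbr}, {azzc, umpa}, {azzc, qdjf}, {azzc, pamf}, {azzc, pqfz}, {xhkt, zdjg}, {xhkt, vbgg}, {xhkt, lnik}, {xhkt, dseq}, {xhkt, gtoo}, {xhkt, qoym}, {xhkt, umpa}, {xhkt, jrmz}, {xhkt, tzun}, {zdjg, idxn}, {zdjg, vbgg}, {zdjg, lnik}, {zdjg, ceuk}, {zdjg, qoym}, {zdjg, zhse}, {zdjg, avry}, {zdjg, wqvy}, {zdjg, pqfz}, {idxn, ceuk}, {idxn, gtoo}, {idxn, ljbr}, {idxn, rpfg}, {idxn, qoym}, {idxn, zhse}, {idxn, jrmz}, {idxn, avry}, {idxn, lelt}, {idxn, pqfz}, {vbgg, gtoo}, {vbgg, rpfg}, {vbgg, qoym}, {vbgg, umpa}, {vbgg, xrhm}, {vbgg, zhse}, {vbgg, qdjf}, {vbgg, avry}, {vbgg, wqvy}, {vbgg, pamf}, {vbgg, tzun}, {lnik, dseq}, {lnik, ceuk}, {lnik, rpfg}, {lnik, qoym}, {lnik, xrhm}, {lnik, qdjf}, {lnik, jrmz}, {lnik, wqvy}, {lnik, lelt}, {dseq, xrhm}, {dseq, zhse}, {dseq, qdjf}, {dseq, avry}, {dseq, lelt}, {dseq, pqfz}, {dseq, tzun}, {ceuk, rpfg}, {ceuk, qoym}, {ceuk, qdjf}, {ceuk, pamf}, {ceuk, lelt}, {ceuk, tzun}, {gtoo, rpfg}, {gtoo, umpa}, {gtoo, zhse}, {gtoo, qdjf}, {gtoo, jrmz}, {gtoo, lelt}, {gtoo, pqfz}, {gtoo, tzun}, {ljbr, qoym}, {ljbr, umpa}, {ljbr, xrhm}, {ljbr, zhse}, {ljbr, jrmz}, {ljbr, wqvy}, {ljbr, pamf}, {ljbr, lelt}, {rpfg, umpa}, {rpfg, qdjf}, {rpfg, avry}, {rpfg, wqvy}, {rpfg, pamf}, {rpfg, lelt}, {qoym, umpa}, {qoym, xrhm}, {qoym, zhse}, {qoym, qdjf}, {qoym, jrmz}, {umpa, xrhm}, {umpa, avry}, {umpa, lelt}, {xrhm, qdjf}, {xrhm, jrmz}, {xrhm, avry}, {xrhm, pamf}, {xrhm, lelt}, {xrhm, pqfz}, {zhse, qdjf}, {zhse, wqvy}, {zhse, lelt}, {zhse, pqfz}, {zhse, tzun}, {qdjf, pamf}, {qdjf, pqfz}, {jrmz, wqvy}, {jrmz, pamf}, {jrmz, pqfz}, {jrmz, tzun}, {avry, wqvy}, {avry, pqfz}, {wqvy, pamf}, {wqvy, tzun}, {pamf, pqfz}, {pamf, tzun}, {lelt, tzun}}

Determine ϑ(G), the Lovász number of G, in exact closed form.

deg(rpfg) = 14; N(rpfg) = {djdz, ycce, ehud, idxn, vbgg, lnik, ceuk, gtoo, umpa, qdjf, avry, wqvy, pamf, lelt}.
deg(gtoo) = 14; N(gtoo) = {fylz, ehud, azzc, xhkt, idxn, vbgg, rpfg, umpa, zhse, qdjf, jrmz, lelt, pqfz, tzun}.
deg(jrmz) = 14; N(jrmz) = {fylz, ycce, ehud, xhkt, idxn, lnik, gtoo, ljbr, qoym, xrhm, wqvy, pamf, pqfz, tzun}.
N(ycce) = {djdz, cqpd, xhkt, idxn, dseq, ceuk, rpfg, qoym, umpa, jrmz, avry, pamf, pqfz, tzun}, |N(ycce)| = 14.
Regular of degree 14 on 29 vertices: SR(29,14,6,7) — a Paley graph.
The 3 distinct eigenvalues: [14.0, 2.192582, -3.192582].
−29·(-sqrt(29)/2 - 1/2) / ((14)−(-sqrt(29)/2 - 1/2)) = sqrt(29) = ϑ(G).
ϑ(G) ≈ 5.385165.

sqrt(29)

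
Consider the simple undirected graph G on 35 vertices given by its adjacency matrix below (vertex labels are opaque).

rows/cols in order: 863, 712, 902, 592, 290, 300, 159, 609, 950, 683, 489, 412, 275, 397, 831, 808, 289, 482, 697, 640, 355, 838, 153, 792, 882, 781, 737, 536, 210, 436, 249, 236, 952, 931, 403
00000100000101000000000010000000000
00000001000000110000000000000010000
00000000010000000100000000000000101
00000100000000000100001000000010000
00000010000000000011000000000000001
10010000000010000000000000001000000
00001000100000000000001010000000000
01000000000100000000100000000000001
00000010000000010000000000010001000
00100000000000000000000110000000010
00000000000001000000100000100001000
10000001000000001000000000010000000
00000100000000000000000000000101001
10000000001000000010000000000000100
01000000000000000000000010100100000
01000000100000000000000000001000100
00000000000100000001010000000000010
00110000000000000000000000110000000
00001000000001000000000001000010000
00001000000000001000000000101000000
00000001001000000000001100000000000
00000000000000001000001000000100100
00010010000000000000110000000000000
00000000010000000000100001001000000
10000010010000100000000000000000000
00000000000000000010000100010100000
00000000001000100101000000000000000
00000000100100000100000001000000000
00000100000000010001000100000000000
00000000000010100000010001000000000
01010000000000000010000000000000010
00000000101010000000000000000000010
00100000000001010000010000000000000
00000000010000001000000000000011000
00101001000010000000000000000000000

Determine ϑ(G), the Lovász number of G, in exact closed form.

15

N(712) = {609, 831, 808, 249}, |N(712)| = 4.
Vertex 290 has 4 neighbors: 159, 697, 640, 403.
N(592) = {300, 482, 153, 249}, |N(592)| = 4.
N(536) = {950, 412, 482, 781}, |N(536)| = 4.
deg(v) = 4 for all v (|V|=35); Kneser K(7,3) on C(7,3)=35 vertices.
The 4 distinct eigenvalues: [4.0, 2.0, -1.0, -3.0].
λ_max=4, λ_min=-3; ϑ = −35·λ_min/(λ_max−λ_min) = 15.
= 15.0000000… (decimal).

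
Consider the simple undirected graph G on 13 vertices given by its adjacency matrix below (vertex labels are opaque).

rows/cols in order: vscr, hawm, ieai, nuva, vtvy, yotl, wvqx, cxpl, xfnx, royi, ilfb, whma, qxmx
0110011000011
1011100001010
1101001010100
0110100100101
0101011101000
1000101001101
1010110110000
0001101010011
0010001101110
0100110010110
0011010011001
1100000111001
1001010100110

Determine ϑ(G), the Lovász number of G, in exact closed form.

Vertex whma has 6 neighbors: vscr, hawm, cxpl, xfnx, royi, qxmx.
Vertex ieai has 6 neighbors: vscr, hawm, nuva, wvqx, xfnx, ilfb.
Vertex hawm has 6 neighbors: vscr, ieai, nuva, vtvy, royi, whma.
N(xfnx) = {ieai, wvqx, cxpl, royi, ilfb, whma}, |N(xfnx)| = 6.
Every vertex has degree 6 (N=13); SR(13,6,2,3) — a Paley graph.
The 3 distinct eigenvalues: [6.0, 1.303, -2.303].
With N=13: ϑ(G) = 13·(-(-sqrt(13)/2 - 1/2))/(6−(-sqrt(13)/2 - 1/2)) = sqrt(13).
≈ 3.605551 (to 6 d.p.).

sqrt(13)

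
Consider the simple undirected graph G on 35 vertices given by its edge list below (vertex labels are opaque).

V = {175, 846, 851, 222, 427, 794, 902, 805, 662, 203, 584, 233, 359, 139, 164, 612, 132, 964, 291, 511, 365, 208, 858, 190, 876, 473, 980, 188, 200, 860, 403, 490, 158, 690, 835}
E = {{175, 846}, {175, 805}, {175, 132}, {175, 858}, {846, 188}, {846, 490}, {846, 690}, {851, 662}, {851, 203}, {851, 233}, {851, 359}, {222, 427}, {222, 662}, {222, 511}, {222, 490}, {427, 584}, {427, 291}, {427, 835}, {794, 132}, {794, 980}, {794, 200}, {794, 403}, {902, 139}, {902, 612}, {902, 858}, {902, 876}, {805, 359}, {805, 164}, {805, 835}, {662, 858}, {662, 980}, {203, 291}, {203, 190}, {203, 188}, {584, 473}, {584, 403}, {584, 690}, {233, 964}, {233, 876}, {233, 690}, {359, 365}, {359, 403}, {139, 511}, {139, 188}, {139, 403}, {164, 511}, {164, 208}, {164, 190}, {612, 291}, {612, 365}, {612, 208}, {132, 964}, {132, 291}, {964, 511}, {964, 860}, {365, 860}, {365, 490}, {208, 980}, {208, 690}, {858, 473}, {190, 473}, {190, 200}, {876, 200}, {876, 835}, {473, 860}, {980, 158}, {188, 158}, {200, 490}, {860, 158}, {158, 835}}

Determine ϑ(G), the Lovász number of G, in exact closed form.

15

Vertex 164 has 4 neighbors: 805, 511, 208, 190.
Vertex 876 has 4 neighbors: 902, 233, 200, 835.
Vertex 902 has 4 neighbors: 139, 612, 858, 876.
Vertex 490 has 4 neighbors: 846, 222, 365, 200.
Every vertex has degree 4 (N=35); this is K(7,3), the Kneser graph.
A has 4 distinct eigenvalues ≈ [4.0, 2.0, -1.0, -3.0].
With N=35: ϑ(G) = 35·(-1*(-3))/(4−(-3)) = 15.
Numerically 15.00000.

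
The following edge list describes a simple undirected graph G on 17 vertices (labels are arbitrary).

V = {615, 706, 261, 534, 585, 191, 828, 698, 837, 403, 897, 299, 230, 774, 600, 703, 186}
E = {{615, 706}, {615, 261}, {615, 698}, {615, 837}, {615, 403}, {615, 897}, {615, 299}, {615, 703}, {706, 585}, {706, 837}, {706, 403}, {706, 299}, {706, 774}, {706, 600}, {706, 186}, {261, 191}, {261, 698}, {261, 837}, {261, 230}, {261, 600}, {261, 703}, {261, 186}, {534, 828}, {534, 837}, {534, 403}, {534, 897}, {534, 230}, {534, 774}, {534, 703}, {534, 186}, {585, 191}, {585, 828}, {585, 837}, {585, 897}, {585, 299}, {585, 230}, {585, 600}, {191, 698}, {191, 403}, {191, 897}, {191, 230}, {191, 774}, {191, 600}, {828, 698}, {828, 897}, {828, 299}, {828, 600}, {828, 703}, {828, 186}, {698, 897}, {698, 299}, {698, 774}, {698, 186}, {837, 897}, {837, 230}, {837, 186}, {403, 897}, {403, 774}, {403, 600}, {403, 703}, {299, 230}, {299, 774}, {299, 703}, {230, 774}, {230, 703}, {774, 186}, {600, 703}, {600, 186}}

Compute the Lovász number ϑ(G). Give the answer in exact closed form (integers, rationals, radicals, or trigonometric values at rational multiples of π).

sqrt(17)

Vertex 897 has 8 neighbors: 615, 534, 585, 191, 828, 698, 837, 403.
deg(534) = 8; N(534) = {828, 837, 403, 897, 230, 774, 703, 186}.
Vertex 191 has 8 neighbors: 261, 585, 698, 403, 897, 230, 774, 600.
deg(615) = 8; N(615) = {706, 261, 698, 837, 403, 897, 299, 703}.
deg(v) = 8 for all v (|V|=17); Paley(17): SR with (k,λ,μ)=(8,3,4).
spec(A) ≈ [8.0, 1.56155, -2.56155] (distinct, 5 d.p.).
Lovász (edge-transitive): ϑ = −17·(-sqrt(17)/2 - 1/2)/((8)−(-sqrt(17)/2 - 1/2)) = sqrt(17).
≈ 4.1231 (to 4 d.p.).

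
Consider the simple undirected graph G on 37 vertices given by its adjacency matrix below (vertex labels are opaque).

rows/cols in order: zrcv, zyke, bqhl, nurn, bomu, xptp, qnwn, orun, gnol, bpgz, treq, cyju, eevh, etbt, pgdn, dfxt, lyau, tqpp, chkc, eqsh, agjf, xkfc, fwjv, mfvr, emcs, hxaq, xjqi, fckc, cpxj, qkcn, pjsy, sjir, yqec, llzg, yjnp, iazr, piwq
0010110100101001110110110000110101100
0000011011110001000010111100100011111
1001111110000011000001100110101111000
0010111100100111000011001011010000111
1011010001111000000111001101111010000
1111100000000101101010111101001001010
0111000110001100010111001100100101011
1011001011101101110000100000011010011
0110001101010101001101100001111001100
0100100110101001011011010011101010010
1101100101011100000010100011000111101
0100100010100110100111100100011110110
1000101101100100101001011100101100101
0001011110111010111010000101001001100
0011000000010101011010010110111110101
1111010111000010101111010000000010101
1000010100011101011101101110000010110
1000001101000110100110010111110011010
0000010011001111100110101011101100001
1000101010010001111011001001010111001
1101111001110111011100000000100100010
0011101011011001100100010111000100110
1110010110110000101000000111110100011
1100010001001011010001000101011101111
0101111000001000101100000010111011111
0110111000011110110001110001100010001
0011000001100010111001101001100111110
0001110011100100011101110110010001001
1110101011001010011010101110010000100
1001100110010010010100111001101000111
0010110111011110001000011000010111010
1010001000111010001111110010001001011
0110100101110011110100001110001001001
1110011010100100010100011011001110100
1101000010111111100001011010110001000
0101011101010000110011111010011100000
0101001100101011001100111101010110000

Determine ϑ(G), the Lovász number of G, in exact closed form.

Vertex zrcv has 18 neighbors: bqhl, bomu, xptp, orun, treq, eevh, dfxt, lyau, tqpp, eqsh, agjf, fwjv, mfvr, cpxj, qkcn, sjir, llzg, yjnp.
Vertex eevh has 18 neighbors: zrcv, bomu, qnwn, orun, bpgz, treq, etbt, lyau, chkc, xkfc, mfvr, emcs, hxaq, cpxj, pjsy, sjir, yjnp, piwq.
N(fwjv) = {zrcv, zyke, bqhl, xptp, orun, gnol, treq, cyju, lyau, chkc, hxaq, xjqi, fckc, cpxj, qkcn, sjir, iazr, piwq}, |N(fwjv)| = 18.
Vertex orun has 18 neighbors: zrcv, bqhl, nurn, qnwn, gnol, bpgz, treq, eevh, etbt, dfxt, lyau, tqpp, fwjv, qkcn, pjsy, yqec, iazr, piwq.
18-regular, N=37; SR(37,18,8,9) — a Paley graph.
spec(A) ≈ [18.0, 2.5414, -3.5414] (distinct, 4 d.p.).
−37·(-sqrt(37)/2 - 1/2) / ((18)−(-sqrt(37)/2 - 1/2)) = sqrt(37) = ϑ(G).
= 6.0828… (decimal).

sqrt(37)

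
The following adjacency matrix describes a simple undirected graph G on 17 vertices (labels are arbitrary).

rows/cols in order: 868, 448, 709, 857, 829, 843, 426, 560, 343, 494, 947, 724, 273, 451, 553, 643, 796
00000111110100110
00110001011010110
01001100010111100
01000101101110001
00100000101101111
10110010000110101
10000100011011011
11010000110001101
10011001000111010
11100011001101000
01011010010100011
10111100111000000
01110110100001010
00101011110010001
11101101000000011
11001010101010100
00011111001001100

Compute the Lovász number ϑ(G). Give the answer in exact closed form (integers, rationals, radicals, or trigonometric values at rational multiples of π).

sqrt(17)

deg(709) = 8; N(709) = {448, 829, 843, 494, 724, 273, 451, 553}.
Vertex 494 has 8 neighbors: 868, 448, 709, 426, 560, 947, 724, 451.
Vertex 643 has 8 neighbors: 868, 448, 829, 426, 343, 947, 273, 553.
deg(796) = 8; N(796) = {857, 829, 843, 426, 560, 947, 451, 553}.
8-regular, N=17; Paley(17): SR with (k,λ,μ)=(8,3,4).
A has 3 distinct eigenvalues ≈ [8.0, 1.562, -2.562].
λ_max=8, λ_min=-sqrt(17)/2 - 1/2; ϑ = −17·λ_min/(λ_max−λ_min) = sqrt(17).
= 4.1231… (decimal).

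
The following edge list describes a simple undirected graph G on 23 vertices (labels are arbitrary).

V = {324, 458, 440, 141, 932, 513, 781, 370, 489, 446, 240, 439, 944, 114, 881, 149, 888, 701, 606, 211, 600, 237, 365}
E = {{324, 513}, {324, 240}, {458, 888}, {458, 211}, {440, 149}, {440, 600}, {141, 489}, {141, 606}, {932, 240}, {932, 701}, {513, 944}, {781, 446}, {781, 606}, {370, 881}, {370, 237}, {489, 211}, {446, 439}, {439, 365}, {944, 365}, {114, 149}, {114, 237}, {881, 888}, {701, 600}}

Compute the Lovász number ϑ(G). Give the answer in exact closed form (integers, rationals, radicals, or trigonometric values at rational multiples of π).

23*cos(pi/23)/(cos(pi/23) + 1)

Vertex 365 has 2 neighbors: 439, 944.
deg(600) = 2; N(600) = {440, 701}.
deg(881) = 2; N(881) = {370, 888}.
deg(458) = 2; N(458) = {888, 211}.
Every vertex has degree 2 (N=23); a single 23-cycle (edge-transitive).
Distinct eigenvalues (to 3 d.p.): [2.0, 1.926, 1.709, 1.365, 0.92, 0.407, -0.136, -0.67, -1.153, -1.551, -1.834, -1.981].
With N=23: ϑ(G) = 23·(-(-1)*2*cos(pi/23))/(2−(-2*cos(pi/23))) = 23*cos(pi/23)/(cos(pi/23) + 1).
= 11.44619… (decimal).
α=11, χ(Ḡ)=12; ϑ=23*cos(pi/23)/(cos(pi/23) + 1) lies between (both strict).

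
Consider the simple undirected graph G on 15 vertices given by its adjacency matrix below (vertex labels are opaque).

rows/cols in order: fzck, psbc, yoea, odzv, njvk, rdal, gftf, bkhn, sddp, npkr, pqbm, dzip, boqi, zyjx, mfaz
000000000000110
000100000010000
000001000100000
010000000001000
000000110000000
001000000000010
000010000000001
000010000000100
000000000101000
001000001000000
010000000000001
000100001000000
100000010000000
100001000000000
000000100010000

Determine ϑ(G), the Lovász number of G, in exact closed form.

N(yoea) = {rdal, npkr}, |N(yoea)| = 2.
deg(rdal) = 2; N(rdal) = {yoea, zyjx}.
deg(boqi) = 2; N(boqi) = {fzck, bkhn}.
deg(mfaz) = 2; N(mfaz) = {gftf, pqbm}.
deg(v) = 2 for all v (|V|=15); a single 15-cycle (edge-transitive).
Distinct eigenvalues (to 4 d.p.): [2.0, 1.8271, 1.3383, 0.618, -0.2091, -1.0, -1.618, -1.9563].
Lovász: ϑ = −15(-2*cos(pi/15))/(2+-(-1)*2*cos(pi/15)) = 15*cos(pi/15)/(cos(pi/15) + 1).
Numerically 7.41714825.
Check 7 ≤ 15*cos(pi/15)/(cos(pi/15) + 1) ≤ 8: both strict.

15*cos(pi/15)/(cos(pi/15) + 1)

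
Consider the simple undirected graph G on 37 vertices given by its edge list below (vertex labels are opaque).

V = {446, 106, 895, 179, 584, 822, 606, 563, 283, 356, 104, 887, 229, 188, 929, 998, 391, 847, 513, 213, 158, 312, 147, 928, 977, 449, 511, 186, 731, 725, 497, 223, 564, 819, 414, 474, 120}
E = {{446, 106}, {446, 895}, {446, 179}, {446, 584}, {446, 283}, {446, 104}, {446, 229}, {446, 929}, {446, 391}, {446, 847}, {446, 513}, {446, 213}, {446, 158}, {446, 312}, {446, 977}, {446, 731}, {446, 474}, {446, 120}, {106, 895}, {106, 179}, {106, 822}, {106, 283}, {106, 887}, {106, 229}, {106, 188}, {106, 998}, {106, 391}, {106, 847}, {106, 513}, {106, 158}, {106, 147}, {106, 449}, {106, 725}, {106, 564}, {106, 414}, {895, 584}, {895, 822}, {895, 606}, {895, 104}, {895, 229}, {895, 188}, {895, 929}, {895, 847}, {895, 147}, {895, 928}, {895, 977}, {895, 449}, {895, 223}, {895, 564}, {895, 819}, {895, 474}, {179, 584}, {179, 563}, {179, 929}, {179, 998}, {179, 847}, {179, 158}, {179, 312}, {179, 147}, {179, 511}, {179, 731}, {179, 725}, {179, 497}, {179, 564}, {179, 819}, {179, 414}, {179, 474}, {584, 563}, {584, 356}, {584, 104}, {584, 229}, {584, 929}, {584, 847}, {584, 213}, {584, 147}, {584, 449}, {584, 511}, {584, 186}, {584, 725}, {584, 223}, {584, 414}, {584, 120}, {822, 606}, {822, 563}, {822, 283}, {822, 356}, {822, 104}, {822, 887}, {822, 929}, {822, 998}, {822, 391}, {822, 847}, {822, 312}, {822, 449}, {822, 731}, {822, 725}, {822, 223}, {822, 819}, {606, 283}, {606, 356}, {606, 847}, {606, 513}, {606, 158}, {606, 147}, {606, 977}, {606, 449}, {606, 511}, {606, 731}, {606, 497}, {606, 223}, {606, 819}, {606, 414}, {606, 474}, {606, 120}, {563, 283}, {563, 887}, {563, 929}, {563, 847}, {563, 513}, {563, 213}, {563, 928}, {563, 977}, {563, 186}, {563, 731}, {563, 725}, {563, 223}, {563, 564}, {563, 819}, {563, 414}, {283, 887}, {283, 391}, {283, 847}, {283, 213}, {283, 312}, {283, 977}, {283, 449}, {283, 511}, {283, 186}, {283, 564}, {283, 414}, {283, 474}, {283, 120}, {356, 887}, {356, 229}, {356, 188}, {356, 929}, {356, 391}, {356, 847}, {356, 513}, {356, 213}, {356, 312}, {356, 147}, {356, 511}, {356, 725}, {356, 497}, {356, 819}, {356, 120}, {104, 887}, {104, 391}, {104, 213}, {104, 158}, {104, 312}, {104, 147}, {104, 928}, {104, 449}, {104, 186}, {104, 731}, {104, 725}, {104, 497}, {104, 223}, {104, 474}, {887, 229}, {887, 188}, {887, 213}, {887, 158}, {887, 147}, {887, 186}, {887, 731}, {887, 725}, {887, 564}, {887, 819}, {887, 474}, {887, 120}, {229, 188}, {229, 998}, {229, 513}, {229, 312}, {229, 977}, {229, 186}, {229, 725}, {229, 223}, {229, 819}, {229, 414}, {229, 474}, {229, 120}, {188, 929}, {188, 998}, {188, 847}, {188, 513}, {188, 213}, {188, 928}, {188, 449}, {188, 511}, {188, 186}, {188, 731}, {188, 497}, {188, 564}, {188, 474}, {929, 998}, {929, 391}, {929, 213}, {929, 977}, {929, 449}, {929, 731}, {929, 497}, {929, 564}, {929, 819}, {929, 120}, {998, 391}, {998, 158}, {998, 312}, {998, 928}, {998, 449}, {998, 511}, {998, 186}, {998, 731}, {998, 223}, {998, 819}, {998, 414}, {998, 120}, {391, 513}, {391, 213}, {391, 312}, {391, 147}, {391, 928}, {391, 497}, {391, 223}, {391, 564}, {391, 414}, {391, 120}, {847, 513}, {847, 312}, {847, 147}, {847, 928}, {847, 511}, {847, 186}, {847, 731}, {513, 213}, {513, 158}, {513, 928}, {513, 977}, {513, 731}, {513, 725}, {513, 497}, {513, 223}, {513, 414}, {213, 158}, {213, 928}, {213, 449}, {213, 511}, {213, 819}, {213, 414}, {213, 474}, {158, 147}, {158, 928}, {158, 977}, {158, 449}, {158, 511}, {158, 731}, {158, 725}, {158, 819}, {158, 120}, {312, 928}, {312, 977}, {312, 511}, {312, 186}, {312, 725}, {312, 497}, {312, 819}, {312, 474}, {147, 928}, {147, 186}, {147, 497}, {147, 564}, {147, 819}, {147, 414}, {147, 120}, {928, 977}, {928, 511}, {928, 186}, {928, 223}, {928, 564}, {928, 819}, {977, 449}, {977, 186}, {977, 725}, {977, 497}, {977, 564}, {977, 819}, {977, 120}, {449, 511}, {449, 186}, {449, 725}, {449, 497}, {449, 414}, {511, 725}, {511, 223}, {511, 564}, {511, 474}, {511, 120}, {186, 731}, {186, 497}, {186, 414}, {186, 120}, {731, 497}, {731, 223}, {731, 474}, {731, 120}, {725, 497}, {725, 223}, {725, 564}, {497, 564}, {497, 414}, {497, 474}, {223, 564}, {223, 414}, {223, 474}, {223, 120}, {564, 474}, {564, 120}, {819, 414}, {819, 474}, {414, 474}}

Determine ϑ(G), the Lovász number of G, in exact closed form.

sqrt(37)

Vertex 564 has 18 neighbors: 106, 895, 179, 563, 283, 887, 188, 929, 391, 147, 928, 977, 511, 725, 497, 223, 474, 120.
deg(887) = 18; N(887) = {106, 822, 563, 283, 356, 104, 229, 188, 213, 158, 147, 186, 731, 725, 564, 819, 474, 120}.
N(928) = {895, 563, 104, 188, 998, 391, 847, 513, 213, 158, 312, 147, 977, 511, 186, 223, 564, 819}, |N(928)| = 18.
N(977) = {446, 895, 606, 563, 283, 229, 929, 513, 158, 312, 928, 449, 186, 725, 497, 564, 819, 120}, |N(977)| = 18.
G on 37 vertices is 18-regular; SR(37,18,8,9) — a Paley graph.
The 3 distinct eigenvalues: [18.0, 2.54138, -3.54138].
With N=37: ϑ(G) = 37·(-(-sqrt(37)/2 - 1/2))/(18−(-sqrt(37)/2 - 1/2)) = sqrt(37).
≈ 6.08276253 (to 8 d.p.).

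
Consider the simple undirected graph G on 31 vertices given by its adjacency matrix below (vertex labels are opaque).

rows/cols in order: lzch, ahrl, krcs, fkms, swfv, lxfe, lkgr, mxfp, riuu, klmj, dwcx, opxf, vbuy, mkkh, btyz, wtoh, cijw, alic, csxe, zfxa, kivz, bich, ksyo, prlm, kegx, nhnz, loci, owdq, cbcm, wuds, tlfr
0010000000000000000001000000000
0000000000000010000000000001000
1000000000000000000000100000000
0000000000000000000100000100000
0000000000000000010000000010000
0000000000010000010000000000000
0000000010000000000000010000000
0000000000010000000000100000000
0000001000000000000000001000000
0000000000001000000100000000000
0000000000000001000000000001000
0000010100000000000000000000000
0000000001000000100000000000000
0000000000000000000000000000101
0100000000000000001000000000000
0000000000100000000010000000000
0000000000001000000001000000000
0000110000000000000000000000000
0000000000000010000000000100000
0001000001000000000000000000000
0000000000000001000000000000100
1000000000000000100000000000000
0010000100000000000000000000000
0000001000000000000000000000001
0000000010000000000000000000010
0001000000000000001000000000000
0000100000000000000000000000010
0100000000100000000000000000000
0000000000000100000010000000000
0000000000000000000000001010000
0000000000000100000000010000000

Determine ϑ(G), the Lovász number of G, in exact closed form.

31*cos(pi/31)/(cos(pi/31) + 1)

Vertex fkms has 2 neighbors: zfxa, nhnz.
Vertex dwcx has 2 neighbors: wtoh, owdq.
Vertex riuu has 2 neighbors: lkgr, kegx.
Vertex wuds has 2 neighbors: kegx, loci.
G on 31 vertices is 2-regular; a single 31-cycle (edge-transitive).
Distinct eigenvalues (to 5 d.p.): [2.0, 1.95906, 1.83792, 1.64153, 1.37793, 1.05793, 0.69461, 0.30286, -0.1013, -0.50131, -0.88079, -1.22421, -1.51752, -1.74869, -1.90828, -1.98974].
Lovász: ϑ = −31(-2*cos(pi/31))/(2+-(-1)*2*cos(pi/31)) = 31*cos(pi/31)/(cos(pi/31) + 1).
≈ 15.46013 (to 5 d.p.).
Sandwich: α(G)=15 ≤ ϑ(G)=31*cos(pi/31)/(cos(pi/31) + 1) ≤ χ(Ḡ)=16 (both strict).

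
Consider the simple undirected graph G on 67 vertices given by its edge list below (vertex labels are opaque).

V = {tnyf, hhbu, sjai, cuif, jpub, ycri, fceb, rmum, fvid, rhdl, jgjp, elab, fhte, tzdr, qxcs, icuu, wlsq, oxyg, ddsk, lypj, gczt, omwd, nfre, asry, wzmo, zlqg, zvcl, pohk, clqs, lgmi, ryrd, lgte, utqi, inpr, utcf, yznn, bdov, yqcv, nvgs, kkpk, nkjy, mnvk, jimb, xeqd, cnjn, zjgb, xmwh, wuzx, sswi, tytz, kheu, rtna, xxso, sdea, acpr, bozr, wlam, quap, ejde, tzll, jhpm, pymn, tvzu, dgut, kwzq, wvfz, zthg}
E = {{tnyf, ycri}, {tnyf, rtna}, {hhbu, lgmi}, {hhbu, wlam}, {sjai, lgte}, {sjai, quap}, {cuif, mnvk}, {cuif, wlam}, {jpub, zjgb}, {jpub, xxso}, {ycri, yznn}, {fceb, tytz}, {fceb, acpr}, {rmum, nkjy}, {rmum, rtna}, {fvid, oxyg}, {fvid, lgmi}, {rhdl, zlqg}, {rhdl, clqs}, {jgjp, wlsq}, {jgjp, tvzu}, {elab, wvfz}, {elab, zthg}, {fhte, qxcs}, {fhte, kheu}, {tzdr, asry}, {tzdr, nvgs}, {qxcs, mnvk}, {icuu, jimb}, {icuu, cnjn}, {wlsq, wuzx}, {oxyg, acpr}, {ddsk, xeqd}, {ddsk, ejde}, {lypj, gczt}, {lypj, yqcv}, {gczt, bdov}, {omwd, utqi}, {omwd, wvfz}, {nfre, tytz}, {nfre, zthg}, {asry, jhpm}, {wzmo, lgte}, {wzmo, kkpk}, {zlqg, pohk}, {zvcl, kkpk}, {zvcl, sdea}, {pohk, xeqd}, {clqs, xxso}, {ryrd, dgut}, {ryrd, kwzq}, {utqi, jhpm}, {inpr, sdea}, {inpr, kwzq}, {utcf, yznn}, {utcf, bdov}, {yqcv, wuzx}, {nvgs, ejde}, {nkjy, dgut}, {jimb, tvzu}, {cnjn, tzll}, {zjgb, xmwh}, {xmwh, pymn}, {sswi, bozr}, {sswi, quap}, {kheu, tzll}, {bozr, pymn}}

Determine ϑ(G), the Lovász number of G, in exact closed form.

Vertex wlam has 2 neighbors: hhbu, cuif.
Vertex sdea has 2 neighbors: zvcl, inpr.
N(mnvk) = {cuif, qxcs}, |N(mnvk)| = 2.
deg(kwzq) = 2; N(kwzq) = {ryrd, inpr}.
2-regular, N=67; the odd cycle C_{67}.
The 34 distinct eigenvalues: [2.0, 1.991212, 1.964925, 1.92137, 1.860931, 1.784137, 1.691664, 1.584325, 1.463063, 1.328943, 1.183144, 1.026948, 0.861727, 0.688934, 0.510086, 0.326755, 0.140552, -0.046885, -0.233911, -0.418881, -0.600169, -0.776184, -0.945377, -1.106262, -1.257426, -1.397539, -1.52537, -1.639797, -1.739813, -1.824539, -1.893231, -1.945286, -1.980245, -1.997802].
−67·(-2*cos(pi/67)) / ((2)−(-2*cos(pi/67))) = 67*cos(pi/67)/(cos(pi/67) + 1) = ϑ(G).
ϑ(G) ≈ 33.481579809.
Lovász sandwich 33 ≤ 67*cos(pi/67)/(cos(pi/67) + 1) ≤ 34: both strict.

67*cos(pi/67)/(cos(pi/67) + 1)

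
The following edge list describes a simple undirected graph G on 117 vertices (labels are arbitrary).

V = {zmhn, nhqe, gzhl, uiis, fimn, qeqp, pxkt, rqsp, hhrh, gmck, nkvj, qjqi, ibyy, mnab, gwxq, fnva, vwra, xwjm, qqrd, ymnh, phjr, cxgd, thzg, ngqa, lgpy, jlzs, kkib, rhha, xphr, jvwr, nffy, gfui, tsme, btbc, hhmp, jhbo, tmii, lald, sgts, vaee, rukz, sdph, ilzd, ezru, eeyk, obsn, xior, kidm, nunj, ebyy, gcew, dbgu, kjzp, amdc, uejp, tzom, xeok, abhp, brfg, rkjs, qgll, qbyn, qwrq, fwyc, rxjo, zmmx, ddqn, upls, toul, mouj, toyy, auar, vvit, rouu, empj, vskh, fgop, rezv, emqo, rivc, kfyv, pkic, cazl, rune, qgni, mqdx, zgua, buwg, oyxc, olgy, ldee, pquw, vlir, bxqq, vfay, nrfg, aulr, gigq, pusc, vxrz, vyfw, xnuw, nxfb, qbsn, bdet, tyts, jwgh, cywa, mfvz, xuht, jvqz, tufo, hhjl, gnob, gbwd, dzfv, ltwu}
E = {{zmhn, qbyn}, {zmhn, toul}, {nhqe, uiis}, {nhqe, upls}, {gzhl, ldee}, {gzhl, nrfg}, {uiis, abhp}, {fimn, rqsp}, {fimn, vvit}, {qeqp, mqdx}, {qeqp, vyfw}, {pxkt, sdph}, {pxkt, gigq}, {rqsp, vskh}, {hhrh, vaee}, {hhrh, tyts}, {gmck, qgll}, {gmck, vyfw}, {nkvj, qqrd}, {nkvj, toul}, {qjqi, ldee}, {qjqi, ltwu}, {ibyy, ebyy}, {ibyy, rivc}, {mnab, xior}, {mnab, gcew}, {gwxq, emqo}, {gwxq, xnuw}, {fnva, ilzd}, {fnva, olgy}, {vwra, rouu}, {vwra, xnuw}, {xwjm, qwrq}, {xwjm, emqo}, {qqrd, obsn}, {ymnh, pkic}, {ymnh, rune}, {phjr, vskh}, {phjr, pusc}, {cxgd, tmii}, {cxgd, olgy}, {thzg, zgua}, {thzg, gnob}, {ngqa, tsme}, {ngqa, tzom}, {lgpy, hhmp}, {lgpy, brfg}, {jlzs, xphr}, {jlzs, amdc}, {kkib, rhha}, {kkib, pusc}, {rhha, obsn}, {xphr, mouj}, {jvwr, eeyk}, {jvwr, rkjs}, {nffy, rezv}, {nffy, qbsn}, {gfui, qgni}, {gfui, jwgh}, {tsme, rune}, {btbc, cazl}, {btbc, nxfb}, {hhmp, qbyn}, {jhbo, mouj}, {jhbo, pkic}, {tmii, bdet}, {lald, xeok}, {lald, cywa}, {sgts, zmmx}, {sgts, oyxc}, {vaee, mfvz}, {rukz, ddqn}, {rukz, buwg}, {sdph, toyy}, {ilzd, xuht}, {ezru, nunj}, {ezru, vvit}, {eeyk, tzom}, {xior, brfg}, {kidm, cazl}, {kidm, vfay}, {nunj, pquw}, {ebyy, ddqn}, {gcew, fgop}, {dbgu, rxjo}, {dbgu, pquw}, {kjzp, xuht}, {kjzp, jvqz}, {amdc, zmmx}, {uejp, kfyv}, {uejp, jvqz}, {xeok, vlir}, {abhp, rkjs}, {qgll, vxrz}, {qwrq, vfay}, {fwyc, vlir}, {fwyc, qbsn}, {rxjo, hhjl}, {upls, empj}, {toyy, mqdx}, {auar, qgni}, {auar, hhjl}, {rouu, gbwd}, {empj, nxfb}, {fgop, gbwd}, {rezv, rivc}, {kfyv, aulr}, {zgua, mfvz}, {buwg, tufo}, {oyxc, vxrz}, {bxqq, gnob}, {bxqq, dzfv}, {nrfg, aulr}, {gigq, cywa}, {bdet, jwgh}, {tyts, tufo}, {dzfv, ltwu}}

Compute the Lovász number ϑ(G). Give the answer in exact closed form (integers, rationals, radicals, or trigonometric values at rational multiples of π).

Vertex nkvj has 2 neighbors: qqrd, toul.
Vertex hhmp has 2 neighbors: lgpy, qbyn.
Vertex vxrz has 2 neighbors: qgll, oyxc.
deg(olgy) = 2; N(olgy) = {fnva, cxgd}.
117-vertex 2-regular graph: connected 2-regular on 117 ⇒ C_{117}.
Distinct eigenvalues (to 4 d.p.): [2.0, 1.9971, 1.9885, 1.9741, 1.954, 1.9283, 1.8971, 1.8603, 1.8182, 1.7709, 1.7185, 1.6611, 1.5989, 1.5321, 1.4609, 1.3854, 1.306, 1.2228, 1.1361, 1.0461, 0.9531, 0.8574, 0.7592, 0.6587, 0.5564, 0.4525, 0.3473, 0.2411, 0.1342, 0.0269, -0.0805, -0.1877, -0.2943, -0.4001, -0.5047, -0.6078, -0.7092, -0.8086, -0.9056, -1.0, -1.0915, -1.1799, -1.2649, -1.3462, -1.4237, -1.497, -1.5661, -1.6306, -1.6904, -1.7453, -1.7952, -1.84, -1.8794, -1.9134, -1.9419, -1.9648, -1.982, -1.9935, -1.9993].
−117·(-2*cos(pi/117)) / ((2)−(-2*cos(pi/117))) = 117*cos(pi/117)/(cos(pi/117) + 1) = ϑ(G).
≈ 58.4894543 (to 7 d.p.).
α=58, χ(Ḡ)=59; ϑ=117*cos(pi/117)/(cos(pi/117) + 1) lies between (both strict).

117*cos(pi/117)/(cos(pi/117) + 1)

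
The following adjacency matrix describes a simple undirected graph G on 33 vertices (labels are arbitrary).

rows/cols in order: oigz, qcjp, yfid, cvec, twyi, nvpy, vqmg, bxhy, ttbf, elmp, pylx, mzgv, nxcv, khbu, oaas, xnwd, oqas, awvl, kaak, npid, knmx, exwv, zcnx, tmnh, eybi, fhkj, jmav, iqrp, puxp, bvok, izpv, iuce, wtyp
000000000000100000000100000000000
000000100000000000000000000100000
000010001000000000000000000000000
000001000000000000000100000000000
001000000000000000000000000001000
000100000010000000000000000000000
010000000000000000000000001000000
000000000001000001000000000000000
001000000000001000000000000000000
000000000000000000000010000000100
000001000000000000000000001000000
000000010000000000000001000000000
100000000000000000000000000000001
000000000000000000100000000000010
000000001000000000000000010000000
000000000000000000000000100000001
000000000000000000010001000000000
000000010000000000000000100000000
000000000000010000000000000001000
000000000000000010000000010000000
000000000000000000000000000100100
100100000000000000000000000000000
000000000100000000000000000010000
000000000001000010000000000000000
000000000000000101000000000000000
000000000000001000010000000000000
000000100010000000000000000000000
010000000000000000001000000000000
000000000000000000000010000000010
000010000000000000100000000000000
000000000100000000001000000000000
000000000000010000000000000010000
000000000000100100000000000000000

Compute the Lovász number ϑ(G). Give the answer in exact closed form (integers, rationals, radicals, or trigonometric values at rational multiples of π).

33*cos(pi/33)/(cos(pi/33) + 1)

deg(iuce) = 2; N(iuce) = {khbu, puxp}.
Vertex puxp has 2 neighbors: zcnx, iuce.
Vertex oqas has 2 neighbors: npid, tmnh.
N(kaak) = {khbu, bvok}, |N(kaak)| = 2.
2-regular, N=33; a single 33-cycle (edge-transitive).
Distinct eigenvalues (to 6 d.p.): [2.0, 1.963857, 1.856736, 1.682507, 1.447468, 1.160114, 0.83083, 0.471518, 0.095164, -0.28463, -0.654136, -1.0, -1.309721, -1.572106, -1.777671, -1.918986, -1.990944].
λ_max=2, λ_min=-2*cos(pi/33); ϑ = −33·λ_min/(λ_max−λ_min) = 33*cos(pi/33)/(cos(pi/33) + 1).
≈ 16.4626 (to 4 d.p.).
16 ≤ 33*cos(pi/33)/(cos(pi/33) + 1) ≤ 17: both strict.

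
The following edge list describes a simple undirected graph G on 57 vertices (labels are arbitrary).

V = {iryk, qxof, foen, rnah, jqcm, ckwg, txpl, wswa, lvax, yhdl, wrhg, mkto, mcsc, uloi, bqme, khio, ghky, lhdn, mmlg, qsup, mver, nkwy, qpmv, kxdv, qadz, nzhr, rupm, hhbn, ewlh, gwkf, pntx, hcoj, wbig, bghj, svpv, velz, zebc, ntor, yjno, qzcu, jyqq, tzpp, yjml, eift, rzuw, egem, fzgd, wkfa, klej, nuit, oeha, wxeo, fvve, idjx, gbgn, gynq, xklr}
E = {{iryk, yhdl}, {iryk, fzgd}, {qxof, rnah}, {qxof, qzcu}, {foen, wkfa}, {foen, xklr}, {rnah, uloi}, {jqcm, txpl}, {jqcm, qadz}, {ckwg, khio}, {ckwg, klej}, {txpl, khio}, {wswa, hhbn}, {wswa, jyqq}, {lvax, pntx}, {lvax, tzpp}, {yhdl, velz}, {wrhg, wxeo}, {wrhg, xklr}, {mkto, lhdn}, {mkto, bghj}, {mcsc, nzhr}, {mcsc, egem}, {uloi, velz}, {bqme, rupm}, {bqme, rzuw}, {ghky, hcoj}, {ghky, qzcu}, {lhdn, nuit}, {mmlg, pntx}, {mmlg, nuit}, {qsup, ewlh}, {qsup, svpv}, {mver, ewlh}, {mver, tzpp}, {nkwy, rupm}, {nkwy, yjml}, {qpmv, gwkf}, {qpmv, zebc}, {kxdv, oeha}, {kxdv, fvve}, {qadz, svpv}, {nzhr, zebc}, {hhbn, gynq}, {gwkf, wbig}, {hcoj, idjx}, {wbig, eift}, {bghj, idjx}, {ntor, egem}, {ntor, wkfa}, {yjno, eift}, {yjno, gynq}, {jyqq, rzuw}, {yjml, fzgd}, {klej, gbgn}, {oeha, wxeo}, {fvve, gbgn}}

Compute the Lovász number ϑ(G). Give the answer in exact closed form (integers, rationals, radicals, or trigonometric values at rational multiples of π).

57*cos(pi/57)/(cos(pi/57) + 1)

deg(kxdv) = 2; N(kxdv) = {oeha, fvve}.
N(idjx) = {hcoj, bghj}, |N(idjx)| = 2.
Vertex qxof has 2 neighbors: rnah, qzcu.
deg(mver) = 2; N(mver) = {ewlh, tzpp}.
Every vertex has degree 2 (N=57); connected 2-regular on 57 ⇒ C_{57}.
The 29 distinct eigenvalues: [2.0, 1.9879, 1.9516, 1.8916, 1.8087, 1.7038, 1.5783, 1.4336, 1.2714, 1.0939, 0.9031, 0.7013, 0.491, 0.2747, 0.0551, -0.1652, -0.3834, -0.597, -0.8034, -1.0, -1.1845, -1.3546, -1.5082, -1.6436, -1.7589, -1.853, -1.9245, -1.9727, -1.997].
ϑ = −N·λ_min/(λ_max−λ_min) = −57·(-2*cos(pi/57))/(2−(-2*cos(pi/57))) = 57*cos(pi/57)/(cos(pi/57) + 1).
ϑ(G) ≈ 28.478345.
Sandwich: α(G)=28 ≤ ϑ(G)=57*cos(pi/57)/(cos(pi/57) + 1) ≤ χ(Ḡ)=29 (both strict).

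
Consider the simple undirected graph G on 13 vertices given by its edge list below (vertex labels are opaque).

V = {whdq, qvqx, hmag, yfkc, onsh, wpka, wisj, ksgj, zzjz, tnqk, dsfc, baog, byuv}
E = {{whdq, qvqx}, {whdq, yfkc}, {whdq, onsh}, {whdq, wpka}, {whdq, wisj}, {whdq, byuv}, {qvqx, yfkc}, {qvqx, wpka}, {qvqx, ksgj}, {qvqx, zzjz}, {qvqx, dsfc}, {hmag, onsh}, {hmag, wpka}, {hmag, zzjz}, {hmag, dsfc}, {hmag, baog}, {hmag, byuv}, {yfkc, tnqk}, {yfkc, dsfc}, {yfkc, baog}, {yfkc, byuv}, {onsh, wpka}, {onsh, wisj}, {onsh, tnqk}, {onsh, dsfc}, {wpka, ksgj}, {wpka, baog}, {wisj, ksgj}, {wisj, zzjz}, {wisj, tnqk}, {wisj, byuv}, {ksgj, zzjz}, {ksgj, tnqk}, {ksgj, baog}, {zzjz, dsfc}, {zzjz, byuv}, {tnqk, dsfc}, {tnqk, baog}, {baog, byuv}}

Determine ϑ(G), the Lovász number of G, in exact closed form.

sqrt(13)

Vertex wpka has 6 neighbors: whdq, qvqx, hmag, onsh, ksgj, baog.
Vertex ksgj has 6 neighbors: qvqx, wpka, wisj, zzjz, tnqk, baog.
N(byuv) = {whdq, hmag, yfkc, wisj, zzjz, baog}, |N(byuv)| = 6.
Vertex qvqx has 6 neighbors: whdq, yfkc, wpka, ksgj, zzjz, dsfc.
Regular of degree 6 on 13 vertices: SR(13,6,2,3) — a Paley graph.
The 3 distinct eigenvalues: [6.0, 1.303, -2.303].
Lovász: ϑ = −13(-sqrt(13)/2 - 1/2)/(6+-(-sqrt(13)/2 - 1/2)) = sqrt(13).
Numerically 3.6056.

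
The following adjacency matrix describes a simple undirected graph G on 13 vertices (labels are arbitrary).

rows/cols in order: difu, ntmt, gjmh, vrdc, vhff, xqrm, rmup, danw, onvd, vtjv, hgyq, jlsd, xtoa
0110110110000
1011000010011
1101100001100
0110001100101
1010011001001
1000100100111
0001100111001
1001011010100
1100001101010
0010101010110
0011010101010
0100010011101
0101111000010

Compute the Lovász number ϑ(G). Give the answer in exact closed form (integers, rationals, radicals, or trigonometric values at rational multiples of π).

Vertex vrdc has 6 neighbors: ntmt, gjmh, rmup, danw, hgyq, xtoa.
deg(hgyq) = 6; N(hgyq) = {gjmh, vrdc, xqrm, danw, vtjv, jlsd}.
deg(vtjv) = 6; N(vtjv) = {gjmh, vhff, rmup, onvd, hgyq, jlsd}.
N(jlsd) = {ntmt, xqrm, onvd, vtjv, hgyq, xtoa}, |N(jlsd)| = 6.
G on 13 vertices is 6-regular; SR(13,6,2,3) — a Paley graph.
The 3 distinct eigenvalues: [6.0, 1.30278, -2.30278].
Lovász (edge-transitive): ϑ = −13·(-sqrt(13)/2 - 1/2)/((6)−(-sqrt(13)/2 - 1/2)) = sqrt(13).
= 3.6056… (decimal).

sqrt(13)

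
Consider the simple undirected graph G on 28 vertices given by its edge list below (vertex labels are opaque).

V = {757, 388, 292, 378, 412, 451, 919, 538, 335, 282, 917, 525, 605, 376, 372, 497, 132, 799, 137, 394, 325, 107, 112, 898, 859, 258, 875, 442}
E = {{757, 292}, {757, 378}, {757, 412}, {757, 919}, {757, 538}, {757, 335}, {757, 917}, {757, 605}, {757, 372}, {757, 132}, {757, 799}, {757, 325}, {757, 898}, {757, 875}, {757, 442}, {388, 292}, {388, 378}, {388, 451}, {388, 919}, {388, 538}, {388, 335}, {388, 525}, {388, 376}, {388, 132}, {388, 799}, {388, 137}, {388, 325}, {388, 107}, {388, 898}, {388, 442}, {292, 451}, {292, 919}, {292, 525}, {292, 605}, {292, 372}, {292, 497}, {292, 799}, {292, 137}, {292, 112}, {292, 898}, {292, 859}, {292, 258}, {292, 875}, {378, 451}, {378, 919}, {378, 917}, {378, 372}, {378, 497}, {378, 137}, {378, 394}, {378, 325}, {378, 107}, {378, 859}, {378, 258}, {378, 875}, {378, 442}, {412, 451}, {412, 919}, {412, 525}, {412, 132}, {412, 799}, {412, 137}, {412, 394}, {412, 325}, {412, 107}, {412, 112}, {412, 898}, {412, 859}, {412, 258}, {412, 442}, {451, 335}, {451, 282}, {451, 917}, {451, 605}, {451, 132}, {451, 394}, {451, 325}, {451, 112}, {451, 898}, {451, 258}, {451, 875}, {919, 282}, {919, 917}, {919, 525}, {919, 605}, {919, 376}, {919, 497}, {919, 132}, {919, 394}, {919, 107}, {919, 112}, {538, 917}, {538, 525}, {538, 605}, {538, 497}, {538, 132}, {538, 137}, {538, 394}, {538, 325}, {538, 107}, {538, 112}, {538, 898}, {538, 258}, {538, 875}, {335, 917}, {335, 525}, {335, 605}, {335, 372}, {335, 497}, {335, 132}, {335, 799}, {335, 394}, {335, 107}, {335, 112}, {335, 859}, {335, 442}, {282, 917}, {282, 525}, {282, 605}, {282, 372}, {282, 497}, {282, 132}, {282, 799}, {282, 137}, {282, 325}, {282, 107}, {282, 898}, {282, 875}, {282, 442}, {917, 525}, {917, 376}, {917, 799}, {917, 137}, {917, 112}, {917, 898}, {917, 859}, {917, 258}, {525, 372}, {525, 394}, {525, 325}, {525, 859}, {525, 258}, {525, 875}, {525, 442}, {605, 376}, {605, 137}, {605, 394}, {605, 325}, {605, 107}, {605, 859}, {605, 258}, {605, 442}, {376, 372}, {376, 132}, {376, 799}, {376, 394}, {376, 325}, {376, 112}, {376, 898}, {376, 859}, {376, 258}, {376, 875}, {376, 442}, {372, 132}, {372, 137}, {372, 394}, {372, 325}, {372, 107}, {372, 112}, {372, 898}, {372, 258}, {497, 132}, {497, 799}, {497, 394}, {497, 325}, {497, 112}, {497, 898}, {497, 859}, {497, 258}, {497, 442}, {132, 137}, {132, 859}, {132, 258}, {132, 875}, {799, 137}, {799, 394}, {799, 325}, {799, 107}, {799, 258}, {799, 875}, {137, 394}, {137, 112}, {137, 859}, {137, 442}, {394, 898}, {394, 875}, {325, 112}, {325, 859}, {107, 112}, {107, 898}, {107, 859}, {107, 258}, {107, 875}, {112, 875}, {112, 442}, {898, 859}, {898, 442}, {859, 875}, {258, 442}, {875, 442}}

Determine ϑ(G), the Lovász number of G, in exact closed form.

Vertex 137 has 15 neighbors: 388, 292, 378, 412, 538, 282, 917, 605, 372, 132, 799, 394, 112, 859, 442.
N(538) = {757, 388, 917, 525, 605, 497, 132, 137, 394, 325, 107, 112, 898, 258, 875}, |N(538)| = 15.
Vertex 376 has 15 neighbors: 388, 919, 917, 605, 372, 132, 799, 394, 325, 112, 898, 859, 258, 875, 442.
Vertex 605 has 15 neighbors: 757, 292, 451, 919, 538, 335, 282, 376, 137, 394, 325, 107, 859, 258, 442.
G on 28 vertices is 15-regular; this is K(8,2), the Kneser graph.
The 3 distinct eigenvalues: [15.0, 1.0, -5.0].
Lovász: ϑ = −28(-5)/(15+-1*(-5)) = 7.
= 7.000000000… (decimal).

7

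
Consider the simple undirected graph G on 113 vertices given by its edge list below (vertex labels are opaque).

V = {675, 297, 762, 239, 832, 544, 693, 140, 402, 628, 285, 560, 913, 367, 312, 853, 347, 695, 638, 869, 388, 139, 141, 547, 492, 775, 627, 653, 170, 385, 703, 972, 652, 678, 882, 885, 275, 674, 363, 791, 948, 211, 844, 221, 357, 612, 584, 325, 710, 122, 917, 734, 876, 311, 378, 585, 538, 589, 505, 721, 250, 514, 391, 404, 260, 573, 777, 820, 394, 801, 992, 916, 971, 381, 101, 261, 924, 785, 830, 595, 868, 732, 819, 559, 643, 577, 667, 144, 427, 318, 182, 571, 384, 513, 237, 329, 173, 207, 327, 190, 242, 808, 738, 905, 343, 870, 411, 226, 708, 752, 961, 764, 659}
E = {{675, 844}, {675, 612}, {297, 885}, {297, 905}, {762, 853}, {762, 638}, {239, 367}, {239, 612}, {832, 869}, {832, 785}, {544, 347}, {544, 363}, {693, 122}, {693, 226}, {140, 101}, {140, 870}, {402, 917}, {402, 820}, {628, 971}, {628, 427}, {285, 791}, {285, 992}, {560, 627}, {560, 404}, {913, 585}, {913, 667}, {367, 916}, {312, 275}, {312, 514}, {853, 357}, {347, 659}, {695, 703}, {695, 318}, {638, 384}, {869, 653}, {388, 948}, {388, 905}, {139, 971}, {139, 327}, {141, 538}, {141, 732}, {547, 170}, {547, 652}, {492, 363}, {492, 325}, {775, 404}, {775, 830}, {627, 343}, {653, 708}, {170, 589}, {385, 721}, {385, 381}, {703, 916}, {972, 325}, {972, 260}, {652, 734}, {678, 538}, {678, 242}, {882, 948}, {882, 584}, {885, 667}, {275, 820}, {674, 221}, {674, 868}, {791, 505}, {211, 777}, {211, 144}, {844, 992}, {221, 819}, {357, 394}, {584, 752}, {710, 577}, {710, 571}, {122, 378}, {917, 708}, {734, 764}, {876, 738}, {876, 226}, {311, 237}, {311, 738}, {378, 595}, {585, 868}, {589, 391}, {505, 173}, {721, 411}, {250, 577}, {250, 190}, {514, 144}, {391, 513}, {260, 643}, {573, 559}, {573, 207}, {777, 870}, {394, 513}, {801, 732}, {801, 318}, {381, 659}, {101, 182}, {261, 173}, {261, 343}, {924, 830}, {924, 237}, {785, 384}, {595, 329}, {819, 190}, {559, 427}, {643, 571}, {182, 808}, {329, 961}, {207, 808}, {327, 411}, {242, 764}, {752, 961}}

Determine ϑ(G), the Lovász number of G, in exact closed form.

deg(513) = 2; N(513) = {391, 394}.
Vertex 612 has 2 neighbors: 675, 239.
N(207) = {573, 808}, |N(207)| = 2.
N(961) = {329, 752}, |N(961)| = 2.
deg(v) = 2 for all v (|V|=113); the odd cycle C_{113}.
The 57 distinct eigenvalues: [2.0, 1.997, 1.988, 1.972, 1.951, 1.923, 1.89, 1.85, 1.805, 1.755, 1.699, 1.637, 1.571, 1.5, 1.424, 1.344, 1.259, 1.171, 1.079, 0.984, 0.886, 0.785, 0.681, 0.576, 0.468, 0.359, 0.25, 0.139, 0.028, -0.083, -0.194, -0.305, -0.414, -0.522, -0.629, -0.733, -0.835, -0.935, -1.032, -1.126, -1.216, -1.302, -1.384, -1.462, -1.536, -1.605, -1.669, -1.727, -1.781, -1.829, -1.871, -1.907, -1.938, -1.962, -1.981, -1.993, -1.999].
λ_max=2, λ_min=-2*cos(pi/113); ϑ = −113·λ_min/(λ_max−λ_min) = 113*cos(pi/113)/(cos(pi/113) + 1).
ϑ(G) ≈ 56.489080889.
56 ≤ 113*cos(pi/113)/(cos(pi/113) + 1) ≤ 57: both strict.

113*cos(pi/113)/(cos(pi/113) + 1)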